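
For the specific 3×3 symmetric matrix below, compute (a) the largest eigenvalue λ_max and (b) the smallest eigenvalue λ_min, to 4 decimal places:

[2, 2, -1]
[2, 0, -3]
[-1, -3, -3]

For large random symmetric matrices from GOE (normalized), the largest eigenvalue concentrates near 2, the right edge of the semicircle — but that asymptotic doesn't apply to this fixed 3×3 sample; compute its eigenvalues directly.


Since M is real symmetric, all three eigenvalues are real; they are the roots of det(λI − M) = λ³ − (tr M) λ² + s λ − det M, where s is the sum of the principal 2×2 minors.
tr M = 2 + 0 + (-3) = -1.
s = (2·0 − 2²) + (2·(-3) − (-1)²) + (0·(-3) − (-3)²) = -4 + (-7) + (-9) = -20.
det M (expand along row 1) = 2·(-9) − 2·(-9) + (-1)·(-6) = 6.
Characteristic polynomial: λ³ + λ² − 20λ − 6 = 0.
Substitute λ = y + (tr M)/3 = y − 0.333333 to remove the quadratic term: y³ + p·y + q = 0 with p = s − (tr M)²/3 = -20.333333 and q = −2(tr M)³/27 + (tr M)·s/3 − det M = 0.740741.
Three real roots ⇒ use the trigonometric (Viète) form: r = 2√(−p/3) = 5.206833, φ = arccos(3q/(p·r)) = arccos(-0.020990) = 1.591788 rad.
y_k = r·cos(φ/3 − 2πk/3) for k = 0, 1, 2 gives y = 4.490923, 0.036432, -4.527355.
λ_k = y_k − 0.333333 gives λ = 4.1576, -0.2969, -4.8607 (check: the sum is -1.0000 = tr M).

Hence λ_max = 4.1576 and λ_min = -4.8607.


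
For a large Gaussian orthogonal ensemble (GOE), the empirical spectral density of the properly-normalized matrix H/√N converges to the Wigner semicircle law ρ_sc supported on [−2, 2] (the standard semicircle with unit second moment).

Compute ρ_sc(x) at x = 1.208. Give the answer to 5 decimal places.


ρ_sc(x) = (1/(2π)) √(4 − x²). With x = 1.208:
  4 − x² = 4 − (1.208)² = 4 − 1.459264 = 2.540736.
  √(4 − x²) = 1.593969.
  1/(2π) = 0.159155.
  ρ_sc(1.208) = 0.159155 · 1.593969 = 0.253688.

Rounded to 5 decimal places: ρ_sc(1.208) ≈ 0.25369.


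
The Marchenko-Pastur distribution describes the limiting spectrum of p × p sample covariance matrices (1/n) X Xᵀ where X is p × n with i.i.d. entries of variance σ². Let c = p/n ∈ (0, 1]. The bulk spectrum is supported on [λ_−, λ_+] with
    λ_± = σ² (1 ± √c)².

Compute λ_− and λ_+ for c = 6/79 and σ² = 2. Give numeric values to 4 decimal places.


c = 6/79 = 0.075949; √c = 0.275589.
λ_− = σ² (1 − √c)² = 2 · (1 − 0.275589)² = 2 · (0.724411)² = 1.049542.
λ_+ = σ² (1 + √c)² = 2 · (1 + 0.275589)² = 2 · (1.275589)² = 3.254255.

Rounded to 4 decimal places: λ_− ≈ 1.0495, λ_+ ≈ 3.2543.


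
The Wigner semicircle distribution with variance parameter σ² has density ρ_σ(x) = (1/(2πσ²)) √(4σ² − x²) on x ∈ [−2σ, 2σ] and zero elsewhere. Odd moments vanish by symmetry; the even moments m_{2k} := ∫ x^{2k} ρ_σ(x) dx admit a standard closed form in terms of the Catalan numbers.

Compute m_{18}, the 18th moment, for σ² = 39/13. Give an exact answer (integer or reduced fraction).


By the scaled semicircle moment identity, m_{2k} = σ^{2k} · C_k with k = 9.
C_9 = (1/(k+1)) · C(2k, k) = (1/10) · C(18, 9) = (1/10) · 48620 = 4862.
σ^{2k} = (σ²)^k = (39/13)^9 = 19683.

Therefore m_{18} = σ^{18} · C_9 = 19683 · 4862 = 95698746.


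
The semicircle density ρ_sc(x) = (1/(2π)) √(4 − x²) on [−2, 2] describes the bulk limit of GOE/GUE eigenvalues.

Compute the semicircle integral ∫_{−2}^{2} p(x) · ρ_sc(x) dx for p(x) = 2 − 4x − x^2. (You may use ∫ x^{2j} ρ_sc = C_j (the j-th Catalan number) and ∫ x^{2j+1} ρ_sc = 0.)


Write p(x) = Σ a_i x^i, split into monomials and integrate each against ρ_sc separately.
Using ∫ x^{2j} ρ_sc = C_j = (1/(j+1)) C(2j, j) (Catalan numbers) and ∫ x^{2j+1} ρ_sc = 0 (odd monomials vanish by symmetry):
  i = 0 (even): a_0 · C_{0} = 2 · 1 = 2
  i = 1 (odd): ∫ x^1 ρ_sc = 0 (vanishes)
  i = 2 (even): a_2 · C_{1} = -1 · 1 = -1

Summing the contributions: ∫_{−2}^{2} p(x) ρ_sc(x) dx = 2 + (-1) = 1.


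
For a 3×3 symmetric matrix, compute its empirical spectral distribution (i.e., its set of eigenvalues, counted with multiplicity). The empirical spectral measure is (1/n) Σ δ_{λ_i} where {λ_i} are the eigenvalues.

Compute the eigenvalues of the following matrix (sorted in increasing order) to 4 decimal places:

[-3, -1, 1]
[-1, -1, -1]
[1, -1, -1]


Since M is real symmetric, all three eigenvalues are real; they are the roots of det(λI − M) = λ³ − (tr M) λ² + s λ − det M, where s is the sum of the principal 2×2 minors.
tr M = -3 + (-1) + (-1) = -5.
s = ((-3)·(-1) − (-1)²) + ((-3)·(-1) − 1²) + ((-1)·(-1) − (-1)²) = 2 + 2 + 0 = 4.
det M (expand along row 1) = (-3)·0 − (-1)·2 + 1·2 = 4.
Characteristic polynomial: λ³ + 5λ² + 4λ − 4 = 0.
Substitute λ = y + (tr M)/3 = y − 1.666667 to remove the quadratic term: y³ + p·y + q = 0 with p = s − (tr M)²/3 = -4.333333 and q = −2(tr M)³/27 + (tr M)·s/3 − det M = -1.407407.
Three real roots ⇒ use the trigonometric (Viète) form: r = 2√(−p/3) = 2.403701, φ = arccos(3q/(p·r)) = arccos(0.405358) = 1.153426 rad.
y_k = r·cos(φ/3 − 2πk/3) for k = 0, 1, 2 gives y = 2.228219, -0.333333, -1.894886.
λ_k = y_k − 1.666667 gives λ = 0.5616, -2.0000, -3.5616 (check: the sum is -5.0000 = tr M).

Eigenvalues sorted in increasing order: [-3.5616, -2.0000, 0.5616].


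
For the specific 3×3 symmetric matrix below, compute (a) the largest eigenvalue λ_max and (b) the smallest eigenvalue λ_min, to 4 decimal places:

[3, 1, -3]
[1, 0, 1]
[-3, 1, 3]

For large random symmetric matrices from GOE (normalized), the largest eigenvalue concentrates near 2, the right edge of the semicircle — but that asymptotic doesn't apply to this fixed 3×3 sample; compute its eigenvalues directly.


Since M is real symmetric, all three eigenvalues are real; they are the roots of det(λI − M) = λ³ − (tr M) λ² + s λ − det M, where s is the sum of the principal 2×2 minors.
tr M = 3 + 0 + 3 = 6.
s = (3·0 − 1²) + (3·3 − (-3)²) + (0·3 − 1²) = -1 + 0 + (-1) = -2.
det M (expand along row 1) = 3·(-1) − 1·6 + (-3)·1 = -12.
Characteristic polynomial: λ³ − 6λ² − 2λ + 12 = 0.
Substitute λ = y + (tr M)/3 = y + 2.000000 to remove the quadratic term: y³ + p·y + q = 0 with p = s − (tr M)²/3 = -14.000000 and q = −2(tr M)³/27 + (tr M)·s/3 − det M = -8.000000.
Three real roots ⇒ use the trigonometric (Viète) form: r = 2√(−p/3) = 4.320494, φ = arccos(3q/(p·r)) = arccos(0.396780) = 1.162790 rad.
y_k = r·cos(φ/3 − 2πk/3) for k = 0, 1, 2 gives y = 4.000000, -0.585786, -3.414214.
λ_k = y_k + 2.000000 gives λ = 6.0000, 1.4142, -1.4142 (check: the sum is 6.0000 = tr M).

Hence λ_max = 6.0000 and λ_min = -1.4142.


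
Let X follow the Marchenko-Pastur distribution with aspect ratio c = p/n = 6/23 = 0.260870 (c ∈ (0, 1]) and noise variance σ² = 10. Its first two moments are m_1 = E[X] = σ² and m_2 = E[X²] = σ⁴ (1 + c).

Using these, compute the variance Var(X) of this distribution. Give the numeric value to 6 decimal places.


m_1 = E[X] = σ² = 10, so m_1² = 100.
m_2 = E[X²] = σ⁴ (1 + c) = 100 · (1 + 0.260870) = 100 · 1.260870 = 126.086957.
(Note m_2 − m_1² simplifies to c · σ⁴ = 0.260870 · 100.)

Var(X) = m_2 − m_1² = 126.086957 − 100 = 26.086957.


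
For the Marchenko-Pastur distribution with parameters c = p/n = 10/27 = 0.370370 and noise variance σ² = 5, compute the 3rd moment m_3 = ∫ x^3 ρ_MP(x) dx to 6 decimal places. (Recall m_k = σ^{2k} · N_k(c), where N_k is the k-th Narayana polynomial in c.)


E[X³] = σ⁶ (1 + 3c + c²) (third MP moment). With σ² = 5 (so σ⁶ = 125) and c = 10/27 = 0.370370: E[X³] = 125 · (1 + 3·0.370370 + (0.370370)²) = 125 · 2.248285.

So E[X^3] = 281.035665.


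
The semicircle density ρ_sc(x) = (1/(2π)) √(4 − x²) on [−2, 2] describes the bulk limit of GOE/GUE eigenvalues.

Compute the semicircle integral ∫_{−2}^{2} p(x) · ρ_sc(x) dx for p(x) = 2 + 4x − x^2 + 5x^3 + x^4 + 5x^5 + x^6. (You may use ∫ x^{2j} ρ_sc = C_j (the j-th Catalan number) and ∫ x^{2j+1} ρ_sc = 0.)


Write p(x) = Σ a_i x^i, split into monomials and integrate each against ρ_sc separately.
Using ∫ x^{2j} ρ_sc = C_j = (1/(j+1)) C(2j, j) (Catalan numbers) and ∫ x^{2j+1} ρ_sc = 0 (odd monomials vanish by symmetry):
  i = 0 (even): a_0 · C_{0} = 2 · 1 = 2
  i = 1 (odd): ∫ x^1 ρ_sc = 0 (vanishes)
  i = 2 (even): a_2 · C_{1} = -1 · 1 = -1
  i = 3 (odd): ∫ x^3 ρ_sc = 0 (vanishes)
  i = 4 (even): a_4 · C_{2} = 1 · 2 = 2
  i = 5 (odd): ∫ x^5 ρ_sc = 0 (vanishes)
  i = 6 (even): a_6 · C_{3} = 1 · 5 = 5

Summing the contributions: ∫_{−2}^{2} p(x) ρ_sc(x) dx = 2 + (-1) + 2 + 5 = 8.


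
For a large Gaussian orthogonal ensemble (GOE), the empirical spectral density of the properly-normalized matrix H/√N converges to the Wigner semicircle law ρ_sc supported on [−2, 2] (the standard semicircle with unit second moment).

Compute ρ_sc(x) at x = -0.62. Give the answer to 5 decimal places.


ρ_sc(x) = (1/(2π)) √(4 − x²). With x = -0.62:
  4 − x² = 4 − (-0.62)² = 4 − 0.384400 = 3.615600.
  √(4 − x²) = 1.901473.
  1/(2π) = 0.159155.
  ρ_sc(-0.62) = 0.159155 · 1.901473 = 0.302629.

Rounded to 5 decimal places: ρ_sc(-0.62) ≈ 0.30263.


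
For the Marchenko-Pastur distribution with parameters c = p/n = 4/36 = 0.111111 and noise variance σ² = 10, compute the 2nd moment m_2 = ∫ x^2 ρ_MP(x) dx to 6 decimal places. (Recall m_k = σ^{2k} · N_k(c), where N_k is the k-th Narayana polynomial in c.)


E[X²] = σ⁴ (1 + c) (second MP moment). With σ² = 10 (so σ⁴ = 100) and c = 4/36 = 0.111111: E[X²] = 100 · (1 + 0.111111) = 100 · 1.111111.

So E[X^2] = 111.111111.


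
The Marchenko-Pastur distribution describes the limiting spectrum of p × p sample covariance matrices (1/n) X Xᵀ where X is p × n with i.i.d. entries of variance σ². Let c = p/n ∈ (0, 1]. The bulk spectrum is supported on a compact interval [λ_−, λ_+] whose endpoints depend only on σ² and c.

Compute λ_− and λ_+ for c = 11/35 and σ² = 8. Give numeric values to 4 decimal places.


c = 11/35 = 0.314286; √c = 0.560612.
λ_− = σ² (1 − √c)² = 8 · (1 − 0.560612)² = 8 · (0.439388)² = 1.544495.
λ_+ = σ² (1 + √c)² = 8 · (1 + 0.560612)² = 8 · (1.560612)² = 19.484076.

Rounded to 4 decimal places: λ_− ≈ 1.5445, λ_+ ≈ 19.4841.


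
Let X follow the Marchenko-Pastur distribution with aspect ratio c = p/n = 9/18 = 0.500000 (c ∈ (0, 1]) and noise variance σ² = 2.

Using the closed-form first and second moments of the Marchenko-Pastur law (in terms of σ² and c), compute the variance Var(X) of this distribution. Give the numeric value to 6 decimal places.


Recall the MP moments m_1 = E[X] = σ² and m_2 = E[X²] = σ⁴ (1 + c).
m_1 = E[X] = σ² = 2, so m_1² = 4.
m_2 = E[X²] = σ⁴ (1 + c) = 4 · (1 + 0.500000) = 4 · 1.500000 = 6.000000.
(Note m_2 − m_1² simplifies to c · σ⁴ = 0.500000 · 4.)

Var(X) = m_2 − m_1² = 6.000000 − 4 = 2.000000.


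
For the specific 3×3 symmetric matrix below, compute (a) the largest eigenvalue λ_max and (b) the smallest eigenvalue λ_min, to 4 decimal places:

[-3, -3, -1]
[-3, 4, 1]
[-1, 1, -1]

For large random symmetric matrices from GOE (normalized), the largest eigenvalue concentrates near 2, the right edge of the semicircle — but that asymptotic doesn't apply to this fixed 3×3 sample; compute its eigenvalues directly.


Since M is real symmetric, all three eigenvalues are real; they are the roots of det(λI − M) = λ³ − (tr M) λ² + s λ − det M, where s is the sum of the principal 2×2 minors.
tr M = -3 + 4 + (-1) = 0.
s = ((-3)·4 − (-3)²) + ((-3)·(-1) − (-1)²) + (4·(-1) − 1²) = -21 + 2 + (-5) = -24.
det M (expand along row 1) = (-3)·(-5) − (-3)·4 + (-1)·1 = 26.
Characteristic polynomial: λ³ − 24λ − 26 = 0.
Substitute λ = y + (tr M)/3 = y + 0.000000 to remove the quadratic term: y³ + p·y + q = 0 with p = s − (tr M)²/3 = -24.000000 and q = −2(tr M)³/27 + (tr M)·s/3 − det M = -26.000000.
Three real roots ⇒ use the trigonometric (Viète) form: r = 2√(−p/3) = 5.656854, φ = arccos(3q/(p·r)) = arccos(0.574524) = 0.958774 rad.
y_k = r·cos(φ/3 − 2πk/3) for k = 0, 1, 2 gives y = 5.370413, -1.146053, -4.224361.
λ_k = y_k + 0.000000 gives λ = 5.3704, -1.1461, -4.2244 (check: the sum is 0.0000 = tr M).

Hence λ_max = 5.3704 and λ_min = -4.2244.


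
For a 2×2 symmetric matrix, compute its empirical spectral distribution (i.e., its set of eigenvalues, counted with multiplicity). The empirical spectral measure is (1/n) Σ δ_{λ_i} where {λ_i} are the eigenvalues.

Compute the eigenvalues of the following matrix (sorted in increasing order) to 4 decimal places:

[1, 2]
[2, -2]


Since M is real symmetric, both eigenvalues are real; they are the roots of det(λI − M) = λ² − (tr M) λ + det M.
tr M = 1 + (-2) = -1.
det M = 1·(-2) − 2² = -2 − 4 = -6.
Characteristic polynomial: λ² + λ − 6 = 0.
Discriminant Δ = (tr M)² − 4·det M = 1 − (-24) = 25; √Δ = 5.000000.
λ = (tr M ± √Δ)/2 = (-1 ± 5.000000)/2, giving (tr M − √Δ)/2 = -3.0000 and (tr M + √Δ)/2 = 2.0000.

Eigenvalues sorted in increasing order: [-3.0000, 2.0000].


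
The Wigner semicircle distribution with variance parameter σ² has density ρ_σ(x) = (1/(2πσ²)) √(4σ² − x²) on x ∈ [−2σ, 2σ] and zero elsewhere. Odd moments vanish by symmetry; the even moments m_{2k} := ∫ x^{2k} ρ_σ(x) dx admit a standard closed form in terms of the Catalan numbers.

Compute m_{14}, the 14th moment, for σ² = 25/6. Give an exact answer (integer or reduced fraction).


By the scaled semicircle moment identity, m_{2k} = σ^{2k} · C_k with k = 7.
C_7 = (1/(k+1)) · C(2k, k) = (1/8) · C(14, 7) = (1/8) · 3432 = 429.
σ^{2k} = (σ²)^k = (25/6)^7 = 6103515625/279936.

Therefore m_{14} = σ^{14} · C_7 = (6103515625/279936) · 429 = 872802734375/93312.


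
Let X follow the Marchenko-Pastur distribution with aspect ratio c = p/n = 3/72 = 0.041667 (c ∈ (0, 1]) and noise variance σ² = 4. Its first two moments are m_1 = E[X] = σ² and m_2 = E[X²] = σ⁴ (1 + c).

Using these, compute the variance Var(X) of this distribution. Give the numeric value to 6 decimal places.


m_1 = E[X] = σ² = 4, so m_1² = 16.
m_2 = E[X²] = σ⁴ (1 + c) = 16 · (1 + 0.041667) = 16 · 1.041667 = 16.666667.
(Note m_2 − m_1² simplifies to c · σ⁴ = 0.041667 · 16.)

Var(X) = m_2 − m_1² = 16.666667 − 16 = 0.666667.


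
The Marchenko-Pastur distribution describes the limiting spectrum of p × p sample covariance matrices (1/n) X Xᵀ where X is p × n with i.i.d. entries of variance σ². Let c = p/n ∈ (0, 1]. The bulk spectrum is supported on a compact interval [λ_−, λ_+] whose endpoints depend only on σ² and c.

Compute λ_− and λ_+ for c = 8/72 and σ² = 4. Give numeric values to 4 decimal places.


c = 8/72 = 0.111111; √c = 0.333333.
λ_− = σ² (1 − √c)² = 4 · (1 − 0.333333)² = 4 · (0.666667)² = 1.777778.
λ_+ = σ² (1 + √c)² = 4 · (1 + 0.333333)² = 4 · (1.333333)² = 7.111111.

Rounded to 4 decimal places: λ_− ≈ 1.7778, λ_+ ≈ 7.1111.


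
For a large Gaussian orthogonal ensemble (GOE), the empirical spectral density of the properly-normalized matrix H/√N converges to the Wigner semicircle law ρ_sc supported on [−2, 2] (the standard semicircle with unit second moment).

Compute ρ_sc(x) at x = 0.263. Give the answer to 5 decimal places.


ρ_sc(x) = (1/(2π)) √(4 − x²). With x = 0.263:
  4 − x² = 4 − (0.263)² = 4 − 0.069169 = 3.930831.
  √(4 − x²) = 1.982632.
  1/(2π) = 0.159155.
  ρ_sc(0.263) = 0.159155 · 1.982632 = 0.315546.

Rounded to 5 decimal places: ρ_sc(0.263) ≈ 0.31555.


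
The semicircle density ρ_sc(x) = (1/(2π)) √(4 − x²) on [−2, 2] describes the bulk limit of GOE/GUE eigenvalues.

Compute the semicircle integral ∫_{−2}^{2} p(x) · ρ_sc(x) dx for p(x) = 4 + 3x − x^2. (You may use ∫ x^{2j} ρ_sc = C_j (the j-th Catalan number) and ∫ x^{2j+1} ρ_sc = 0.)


Write p(x) = Σ a_i x^i, split into monomials and integrate each against ρ_sc separately.
Using ∫ x^{2j} ρ_sc = C_j = (1/(j+1)) C(2j, j) (Catalan numbers) and ∫ x^{2j+1} ρ_sc = 0 (odd monomials vanish by symmetry):
  i = 0 (even): a_0 · C_{0} = 4 · 1 = 4
  i = 1 (odd): ∫ x^1 ρ_sc = 0 (vanishes)
  i = 2 (even): a_2 · C_{1} = -1 · 1 = -1

Summing the contributions: ∫_{−2}^{2} p(x) ρ_sc(x) dx = 4 + (-1) = 3.


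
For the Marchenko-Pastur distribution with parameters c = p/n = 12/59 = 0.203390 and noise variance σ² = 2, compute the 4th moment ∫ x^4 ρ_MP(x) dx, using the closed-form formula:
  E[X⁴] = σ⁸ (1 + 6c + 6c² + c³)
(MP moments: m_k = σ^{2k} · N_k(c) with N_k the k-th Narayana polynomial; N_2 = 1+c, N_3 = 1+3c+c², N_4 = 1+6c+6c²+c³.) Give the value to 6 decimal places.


E[X⁴] = σ⁸ (1 + 6c + 6c² + c³) (fourth MP moment). With σ² = 2 (so σ⁸ = 16) and c = 12/59 = 0.203390: E[X⁴] = 16 · (1 + 6·0.203390 + 6·(0.203390)² + (0.203390)³) = 16 · 2.476957.

So E[X^4] = 39.631316.


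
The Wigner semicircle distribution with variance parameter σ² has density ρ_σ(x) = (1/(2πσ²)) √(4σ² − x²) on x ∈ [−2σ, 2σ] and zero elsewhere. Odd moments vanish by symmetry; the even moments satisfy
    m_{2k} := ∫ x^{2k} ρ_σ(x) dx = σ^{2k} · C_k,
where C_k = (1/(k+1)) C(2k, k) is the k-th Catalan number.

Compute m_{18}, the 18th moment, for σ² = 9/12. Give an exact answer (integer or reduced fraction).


By the scaled semicircle moment identity, m_{2k} = σ^{2k} · C_k with k = 9.
C_9 = (1/(k+1)) · C(2k, k) = (1/10) · C(18, 9) = (1/10) · 48620 = 4862.
σ^{2k} = (σ²)^k = (9/12)^9 = 19683/262144.

Therefore m_{18} = σ^{18} · C_9 = (19683/262144) · 4862 = 47849373/131072.


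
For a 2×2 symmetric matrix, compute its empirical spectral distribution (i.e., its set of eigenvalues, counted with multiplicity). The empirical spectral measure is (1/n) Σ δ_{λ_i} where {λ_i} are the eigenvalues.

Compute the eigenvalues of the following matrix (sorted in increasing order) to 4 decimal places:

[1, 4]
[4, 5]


Since M is real symmetric, both eigenvalues are real; they are the roots of det(λI − M) = λ² − (tr M) λ + det M.
tr M = 1 + 5 = 6.
det M = 1·5 − 4² = 5 − 16 = -11.
Characteristic polynomial: λ² − 6λ − 11 = 0.
Discriminant Δ = (tr M)² − 4·det M = 36 − (-44) = 80; √Δ = 8.944272.
λ = (tr M ± √Δ)/2 = (6 ± 8.944272)/2, giving (tr M − √Δ)/2 = -1.4721 and (tr M + √Δ)/2 = 7.4721.

Eigenvalues sorted in increasing order: [-1.4721, 7.4721].


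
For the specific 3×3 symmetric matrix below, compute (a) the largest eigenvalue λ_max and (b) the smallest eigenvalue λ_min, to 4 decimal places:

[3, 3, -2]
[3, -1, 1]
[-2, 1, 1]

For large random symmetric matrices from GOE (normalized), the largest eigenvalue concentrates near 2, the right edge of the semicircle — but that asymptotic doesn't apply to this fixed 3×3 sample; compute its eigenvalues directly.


Since M is real symmetric, all three eigenvalues are real; they are the roots of det(λI − M) = λ³ − (tr M) λ² + s λ − det M, where s is the sum of the principal 2×2 minors.
tr M = 3 + (-1) + 1 = 3.
s = (3·(-1) − 3²) + (3·1 − (-2)²) + ((-1)·1 − 1²) = -12 + (-1) + (-2) = -15.
det M (expand along row 1) = 3·(-2) − 3·5 + (-2)·1 = -23.
Characteristic polynomial: λ³ − 3λ² − 15λ + 23 = 0.
Substitute λ = y + (tr M)/3 = y + 1.000000 to remove the quadratic term: y³ + p·y + q = 0 with p = s − (tr M)²/3 = -18.000000 and q = −2(tr M)³/27 + (tr M)·s/3 − det M = 6.000000.
Three real roots ⇒ use the trigonometric (Viète) form: r = 2√(−p/3) = 4.898979, φ = arccos(3q/(p·r)) = arccos(-0.204124) = 1.776365 rad.
y_k = r·cos(φ/3 − 2πk/3) for k = 0, 1, 2 gives y = 4.064969, 0.335430, -4.400399.
λ_k = y_k + 1.000000 gives λ = 5.0650, 1.3354, -3.4004 (check: the sum is 3.0000 = tr M).

Hence λ_max = 5.0650 and λ_min = -3.4004.


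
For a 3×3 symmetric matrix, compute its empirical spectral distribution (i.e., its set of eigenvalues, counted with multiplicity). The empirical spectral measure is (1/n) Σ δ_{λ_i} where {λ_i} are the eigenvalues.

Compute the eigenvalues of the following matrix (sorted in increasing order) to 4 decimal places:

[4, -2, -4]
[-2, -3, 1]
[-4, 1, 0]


Since M is real symmetric, all three eigenvalues are real; they are the roots of det(λI − M) = λ³ − (tr M) λ² + s λ − det M, where s is the sum of the principal 2×2 minors.
tr M = 4 + (-3) + 0 = 1.
s = (4·(-3) − (-2)²) + (4·0 − (-4)²) + ((-3)·0 − 1²) = -16 + (-16) + (-1) = -33.
det M (expand along row 1) = 4·(-1) − (-2)·4 + (-4)·(-14) = 60.
Characteristic polynomial: λ³ − λ² − 33λ − 60 = 0.
Substitute λ = y + (tr M)/3 = y + 0.333333 to remove the quadratic term: y³ + p·y + q = 0 with p = s − (tr M)²/3 = -33.333333 and q = −2(tr M)³/27 + (tr M)·s/3 − det M = -71.074074.
Three real roots ⇒ use the trigonometric (Viète) form: r = 2√(−p/3) = 6.666667, φ = arccos(3q/(p·r)) = arccos(0.959500) = 0.285574 rad.
y_k = r·cos(φ/3 − 2πk/3) for k = 0, 1, 2 gives y = 6.636485, -2.769484, -3.867001.
λ_k = y_k + 0.333333 gives λ = 6.9698, -2.4362, -3.5337 (check: the sum is 1.0000 = tr M).

Eigenvalues sorted in increasing order: [-3.5337, -2.4362, 6.9698].


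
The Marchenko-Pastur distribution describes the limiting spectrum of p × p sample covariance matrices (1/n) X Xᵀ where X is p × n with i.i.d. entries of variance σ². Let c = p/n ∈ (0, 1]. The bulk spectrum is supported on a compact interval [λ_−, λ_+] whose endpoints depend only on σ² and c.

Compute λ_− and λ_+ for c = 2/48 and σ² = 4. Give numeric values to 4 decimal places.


c = 2/48 = 0.041667; √c = 0.204124.
λ_− = σ² (1 − √c)² = 4 · (1 − 0.204124)² = 4 · (0.795876)² = 2.533674.
λ_+ = σ² (1 + √c)² = 4 · (1 + 0.204124)² = 4 · (1.204124)² = 5.799660.

Rounded to 4 decimal places: λ_− ≈ 2.5337, λ_+ ≈ 5.7997.


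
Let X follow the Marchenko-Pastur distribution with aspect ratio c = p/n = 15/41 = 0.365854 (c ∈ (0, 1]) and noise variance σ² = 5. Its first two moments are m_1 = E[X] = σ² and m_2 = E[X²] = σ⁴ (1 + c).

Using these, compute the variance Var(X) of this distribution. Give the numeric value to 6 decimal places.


m_1 = E[X] = σ² = 5, so m_1² = 25.
m_2 = E[X²] = σ⁴ (1 + c) = 25 · (1 + 0.365854) = 25 · 1.365854 = 34.146341.
(Note m_2 − m_1² simplifies to c · σ⁴ = 0.365854 · 25.)

Var(X) = m_2 − m_1² = 34.146341 − 25 = 9.146341.


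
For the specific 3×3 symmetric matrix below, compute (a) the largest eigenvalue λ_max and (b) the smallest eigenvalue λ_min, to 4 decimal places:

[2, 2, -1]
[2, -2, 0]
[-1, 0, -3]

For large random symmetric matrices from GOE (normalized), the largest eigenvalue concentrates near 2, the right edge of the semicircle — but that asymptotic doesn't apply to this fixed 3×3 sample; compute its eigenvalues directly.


Since M is real symmetric, all three eigenvalues are real; they are the roots of det(λI − M) = λ³ − (tr M) λ² + s λ − det M, where s is the sum of the principal 2×2 minors.
tr M = 2 + (-2) + (-3) = -3.
s = (2·(-2) − 2²) + (2·(-3) − (-1)²) + ((-2)·(-3) − 0²) = -8 + (-7) + 6 = -9.
det M (expand along row 1) = 2·6 − 2·(-6) + (-1)·(-2) = 26.
Characteristic polynomial: λ³ + 3λ² − 9λ − 26 = 0.
Substitute λ = y + (tr M)/3 = y − 1.000000 to remove the quadratic term: y³ + p·y + q = 0 with p = s − (tr M)²/3 = -12.000000 and q = −2(tr M)³/27 + (tr M)·s/3 − det M = -15.000000.
Three real roots ⇒ use the trigonometric (Viète) form: r = 2√(−p/3) = 4.000000, φ = arccos(3q/(p·r)) = arccos(0.937500) = 0.355421 rad.
y_k = r·cos(φ/3 − 2πk/3) for k = 0, 1, 2 gives y = 3.971961, -1.576535, -2.395426.
λ_k = y_k − 1.000000 gives λ = 2.9720, -2.5765, -3.3954 (check: the sum is -3.0000 = tr M).

Hence λ_max = 2.9720 and λ_min = -3.3954.


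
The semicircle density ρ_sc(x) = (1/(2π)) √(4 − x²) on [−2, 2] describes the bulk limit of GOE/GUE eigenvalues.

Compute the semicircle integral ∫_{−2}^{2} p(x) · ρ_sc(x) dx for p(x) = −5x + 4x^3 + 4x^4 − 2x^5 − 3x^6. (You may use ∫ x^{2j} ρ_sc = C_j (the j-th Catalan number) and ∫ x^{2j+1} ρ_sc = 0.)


Write p(x) = Σ a_i x^i, split into monomials and integrate each against ρ_sc separately.
Using ∫ x^{2j} ρ_sc = C_j = (1/(j+1)) C(2j, j) (Catalan numbers) and ∫ x^{2j+1} ρ_sc = 0 (odd monomials vanish by symmetry):
  i = 1 (odd): ∫ x^1 ρ_sc = 0 (vanishes)
  i = 3 (odd): ∫ x^3 ρ_sc = 0 (vanishes)
  i = 4 (even): a_4 · C_{2} = 4 · 2 = 8
  i = 5 (odd): ∫ x^5 ρ_sc = 0 (vanishes)
  i = 6 (even): a_6 · C_{3} = -3 · 5 = -15

Summing the contributions: ∫_{−2}^{2} p(x) ρ_sc(x) dx = 8 + (-15) = -7.


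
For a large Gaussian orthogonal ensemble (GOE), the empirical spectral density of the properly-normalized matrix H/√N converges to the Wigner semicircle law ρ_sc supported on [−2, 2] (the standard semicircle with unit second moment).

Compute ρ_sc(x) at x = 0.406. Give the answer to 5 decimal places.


ρ_sc(x) = (1/(2π)) √(4 − x²). With x = 0.406:
  4 − x² = 4 − (0.406)² = 4 − 0.164836 = 3.835164.
  √(4 − x²) = 1.958357.
  1/(2π) = 0.159155.
  ρ_sc(0.406) = 0.159155 · 1.958357 = 0.311682.

Rounded to 5 decimal places: ρ_sc(0.406) ≈ 0.31168.


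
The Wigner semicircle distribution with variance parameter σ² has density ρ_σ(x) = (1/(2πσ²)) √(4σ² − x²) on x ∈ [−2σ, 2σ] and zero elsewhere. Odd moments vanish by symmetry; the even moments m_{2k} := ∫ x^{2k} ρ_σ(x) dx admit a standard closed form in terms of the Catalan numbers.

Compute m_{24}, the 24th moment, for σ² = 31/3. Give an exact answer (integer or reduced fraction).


By the scaled semicircle moment identity, m_{2k} = σ^{2k} · C_k with k = 12.
C_12 = (1/(k+1)) · C(2k, k) = (1/13) · C(24, 12) = (1/13) · 2704156 = 208012.
σ^{2k} = (σ²)^k = (31/3)^12 = 787662783788549761/531441.

Therefore m_{24} = σ^{24} · C_12 = (787662783788549761/531441) · 208012 = 163843310981423812885132/531441.


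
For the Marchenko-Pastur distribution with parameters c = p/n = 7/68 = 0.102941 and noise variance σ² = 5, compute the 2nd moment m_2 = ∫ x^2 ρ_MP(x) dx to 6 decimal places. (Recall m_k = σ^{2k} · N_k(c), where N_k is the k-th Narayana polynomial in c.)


E[X²] = σ⁴ (1 + c) (second MP moment). With σ² = 5 (so σ⁴ = 25) and c = 7/68 = 0.102941: E[X²] = 25 · (1 + 0.102941) = 25 · 1.102941.

So E[X^2] = 27.573529.


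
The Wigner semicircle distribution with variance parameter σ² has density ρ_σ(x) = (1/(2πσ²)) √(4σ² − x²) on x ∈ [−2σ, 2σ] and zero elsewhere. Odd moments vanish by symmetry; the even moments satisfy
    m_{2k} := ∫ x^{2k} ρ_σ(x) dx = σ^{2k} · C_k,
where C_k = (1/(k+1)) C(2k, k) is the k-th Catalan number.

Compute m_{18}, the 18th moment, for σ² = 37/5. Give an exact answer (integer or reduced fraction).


By the scaled semicircle moment identity, m_{2k} = σ^{2k} · C_k with k = 9.
C_9 = (1/(k+1)) · C(2k, k) = (1/10) · C(18, 9) = (1/10) · 48620 = 4862.
σ^{2k} = (σ²)^k = (37/5)^9 = 129961739795077/1953125.

Therefore m_{18} = σ^{18} · C_9 = (129961739795077/1953125) · 4862 = 631873978883664374/1953125.


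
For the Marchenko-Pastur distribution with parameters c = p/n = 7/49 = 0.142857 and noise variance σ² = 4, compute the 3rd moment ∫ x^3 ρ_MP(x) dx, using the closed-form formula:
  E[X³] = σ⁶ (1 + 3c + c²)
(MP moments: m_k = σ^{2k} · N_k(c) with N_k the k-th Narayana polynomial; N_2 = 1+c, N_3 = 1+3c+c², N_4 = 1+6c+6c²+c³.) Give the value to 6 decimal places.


E[X³] = σ⁶ (1 + 3c + c²) (third MP moment). With σ² = 4 (so σ⁶ = 64) and c = 7/49 = 0.142857: E[X³] = 64 · (1 + 3·0.142857 + (0.142857)²) = 64 · 1.448980.

So E[X^3] = 92.734694.


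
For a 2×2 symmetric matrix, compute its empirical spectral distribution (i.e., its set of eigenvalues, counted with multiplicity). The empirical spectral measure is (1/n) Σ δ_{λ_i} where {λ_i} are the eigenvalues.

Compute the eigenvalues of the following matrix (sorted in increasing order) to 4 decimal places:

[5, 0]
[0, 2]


Since M is real symmetric, both eigenvalues are real; they are the roots of det(λI − M) = λ² − (tr M) λ + det M.
tr M = 5 + 2 = 7.
det M = 5·2 − 0² = 10 − 0 = 10.
Characteristic polynomial: λ² − 7λ + 10 = 0.
Discriminant Δ = (tr M)² − 4·det M = 49 − 40 = 9; √Δ = 3.000000.
λ = (tr M ± √Δ)/2 = (7 ± 3.000000)/2, giving (tr M − √Δ)/2 = 2.0000 and (tr M + √Δ)/2 = 5.0000.

Eigenvalues sorted in increasing order: [2.0000, 5.0000].


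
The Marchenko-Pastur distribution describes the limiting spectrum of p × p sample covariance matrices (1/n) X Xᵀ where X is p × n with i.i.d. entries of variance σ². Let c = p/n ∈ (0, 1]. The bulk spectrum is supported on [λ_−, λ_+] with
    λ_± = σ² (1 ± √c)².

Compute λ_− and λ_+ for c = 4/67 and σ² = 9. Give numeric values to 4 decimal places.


c = 4/67 = 0.059701; √c = 0.244339.
λ_− = σ² (1 − √c)² = 9 · (1 − 0.244339)² = 9 · (0.755661)² = 5.139213.
λ_+ = σ² (1 + √c)² = 9 · (1 + 0.244339)² = 9 · (1.244339)² = 13.935413.

Rounded to 4 decimal places: λ_− ≈ 5.1392, λ_+ ≈ 13.9354.


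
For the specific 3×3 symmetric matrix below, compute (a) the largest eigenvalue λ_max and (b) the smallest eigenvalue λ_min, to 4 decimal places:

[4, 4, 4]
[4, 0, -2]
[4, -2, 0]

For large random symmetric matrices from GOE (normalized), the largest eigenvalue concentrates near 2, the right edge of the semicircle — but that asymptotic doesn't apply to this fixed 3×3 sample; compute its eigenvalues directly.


Since M is real symmetric, all three eigenvalues are real; they are the roots of det(λI − M) = λ³ − (tr M) λ² + s λ − det M, where s is the sum of the principal 2×2 minors.
tr M = 4 + 0 + 0 = 4.
s = (4·0 − 4²) + (4·0 − 4²) + (0·0 − (-2)²) = -16 + (-16) + (-4) = -36.
det M (expand along row 1) = 4·(-4) − 4·8 + 4·(-8) = -80.
Characteristic polynomial: λ³ − 4λ² − 36λ + 80 = 0.
Substitute λ = y + (tr M)/3 = y + 1.333333 to remove the quadratic term: y³ + p·y + q = 0 with p = s − (tr M)²/3 = -41.333333 and q = −2(tr M)³/27 + (tr M)·s/3 − det M = 27.259259.
Three real roots ⇒ use the trigonometric (Viète) form: r = 2√(−p/3) = 7.423686, φ = arccos(3q/(p·r)) = arccos(-0.266511) = 1.840568 rad.
y_k = r·cos(φ/3 − 2πk/3) for k = 0, 1, 2 gives y = 6.069791, 0.666667, -6.736458.
λ_k = y_k + 1.333333 gives λ = 7.4031, 2.0000, -5.4031 (check: the sum is 4.0000 = tr M).

Hence λ_max = 7.4031 and λ_min = -5.4031.


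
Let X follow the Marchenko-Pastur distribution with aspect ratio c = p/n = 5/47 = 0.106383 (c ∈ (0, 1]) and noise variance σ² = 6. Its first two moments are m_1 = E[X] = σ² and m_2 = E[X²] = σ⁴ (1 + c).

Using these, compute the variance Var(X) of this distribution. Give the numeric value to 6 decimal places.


m_1 = E[X] = σ² = 6, so m_1² = 36.
m_2 = E[X²] = σ⁴ (1 + c) = 36 · (1 + 0.106383) = 36 · 1.106383 = 39.829787.
(Note m_2 − m_1² simplifies to c · σ⁴ = 0.106383 · 36.)

Var(X) = m_2 − m_1² = 39.829787 − 36 = 3.829787.


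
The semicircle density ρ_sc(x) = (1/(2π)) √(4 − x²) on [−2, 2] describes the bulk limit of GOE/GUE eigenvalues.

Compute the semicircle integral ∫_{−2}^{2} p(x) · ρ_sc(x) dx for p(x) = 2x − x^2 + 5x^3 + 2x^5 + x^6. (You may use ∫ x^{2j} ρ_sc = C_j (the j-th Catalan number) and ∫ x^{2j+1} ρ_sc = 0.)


Write p(x) = Σ a_i x^i, split into monomials and integrate each against ρ_sc separately.
Using ∫ x^{2j} ρ_sc = C_j = (1/(j+1)) C(2j, j) (Catalan numbers) and ∫ x^{2j+1} ρ_sc = 0 (odd monomials vanish by symmetry):
  i = 1 (odd): ∫ x^1 ρ_sc = 0 (vanishes)
  i = 2 (even): a_2 · C_{1} = -1 · 1 = -1
  i = 3 (odd): ∫ x^3 ρ_sc = 0 (vanishes)
  i = 5 (odd): ∫ x^5 ρ_sc = 0 (vanishes)
  i = 6 (even): a_6 · C_{3} = 1 · 5 = 5

Summing the contributions: ∫_{−2}^{2} p(x) ρ_sc(x) dx = (-1) + 5 = 4.


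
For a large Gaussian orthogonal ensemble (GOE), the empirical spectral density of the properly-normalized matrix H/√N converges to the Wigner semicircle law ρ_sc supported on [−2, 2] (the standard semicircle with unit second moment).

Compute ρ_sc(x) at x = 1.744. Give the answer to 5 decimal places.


ρ_sc(x) = (1/(2π)) √(4 − x²). With x = 1.744:
  4 − x² = 4 − (1.744)² = 4 − 3.041536 = 0.958464.
  √(4 − x²) = 0.979012.
  1/(2π) = 0.159155.
  ρ_sc(1.744) = 0.159155 · 0.979012 = 0.155815.

Rounded to 5 decimal places: ρ_sc(1.744) ≈ 0.15581.


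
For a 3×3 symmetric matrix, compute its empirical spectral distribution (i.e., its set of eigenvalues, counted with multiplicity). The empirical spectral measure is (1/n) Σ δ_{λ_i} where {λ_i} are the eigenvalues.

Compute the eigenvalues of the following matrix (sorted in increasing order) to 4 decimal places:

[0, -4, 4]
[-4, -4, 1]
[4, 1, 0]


Since M is real symmetric, all three eigenvalues are real; they are the roots of det(λI − M) = λ³ − (tr M) λ² + s λ − det M, where s is the sum of the principal 2×2 minors.
tr M = 0 + (-4) + 0 = -4.
s = (0·(-4) − (-4)²) + (0·0 − 4²) + ((-4)·0 − 1²) = -16 + (-16) + (-1) = -33.
det M (expand along row 1) = 0·(-1) − (-4)·(-4) + 4·12 = 32.
Characteristic polynomial: λ³ + 4λ² − 33λ − 32 = 0.
Substitute λ = y + (tr M)/3 = y − 1.333333 to remove the quadratic term: y³ + p·y + q = 0 with p = s − (tr M)²/3 = -38.333333 and q = −2(tr M)³/27 + (tr M)·s/3 − det M = 16.740741.
Three real roots ⇒ use the trigonometric (Viète) form: r = 2√(−p/3) = 7.149204, φ = arccos(3q/(p·r)) = arccos(-0.183257) = 1.755095 rad.
y_k = r·cos(φ/3 − 2πk/3) for k = 0, 1, 2 gives y = 5.960252, 0.438921, -6.399173.
λ_k = y_k − 1.333333 gives λ = 4.6269, -0.8944, -7.7325 (check: the sum is -4.0000 = tr M).

Eigenvalues sorted in increasing order: [-7.7325, -0.8944, 4.6269].


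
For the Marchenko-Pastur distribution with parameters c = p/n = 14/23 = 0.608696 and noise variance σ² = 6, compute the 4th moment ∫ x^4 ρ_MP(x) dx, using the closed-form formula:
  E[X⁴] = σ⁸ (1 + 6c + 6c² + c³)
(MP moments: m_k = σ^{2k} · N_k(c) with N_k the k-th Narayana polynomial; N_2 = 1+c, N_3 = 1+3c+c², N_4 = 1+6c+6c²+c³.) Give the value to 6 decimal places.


E[X⁴] = σ⁸ (1 + 6c + 6c² + c³) (fourth MP moment). With σ² = 6 (so σ⁸ = 1296) and c = 14/23 = 0.608696: E[X⁴] = 1296 · (1 + 6·0.608696 + 6·(0.608696)² + (0.608696)³) = 1296 · 7.100764.

So E[X^4] = 9202.590614.


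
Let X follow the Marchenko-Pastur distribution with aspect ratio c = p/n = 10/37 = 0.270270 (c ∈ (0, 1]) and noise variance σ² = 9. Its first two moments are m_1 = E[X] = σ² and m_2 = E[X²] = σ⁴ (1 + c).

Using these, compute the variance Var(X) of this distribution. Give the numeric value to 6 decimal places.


m_1 = E[X] = σ² = 9, so m_1² = 81.
m_2 = E[X²] = σ⁴ (1 + c) = 81 · (1 + 0.270270) = 81 · 1.270270 = 102.891892.
(Note m_2 − m_1² simplifies to c · σ⁴ = 0.270270 · 81.)

Var(X) = m_2 − m_1² = 102.891892 − 81 = 21.891892.


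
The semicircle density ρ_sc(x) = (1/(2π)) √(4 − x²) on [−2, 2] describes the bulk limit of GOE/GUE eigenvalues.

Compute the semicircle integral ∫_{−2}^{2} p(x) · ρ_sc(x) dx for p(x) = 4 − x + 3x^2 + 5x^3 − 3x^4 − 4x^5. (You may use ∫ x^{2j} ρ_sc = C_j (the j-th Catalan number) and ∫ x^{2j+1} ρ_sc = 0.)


Write p(x) = Σ a_i x^i, split into monomials and integrate each against ρ_sc separately.
Using ∫ x^{2j} ρ_sc = C_j = (1/(j+1)) C(2j, j) (Catalan numbers) and ∫ x^{2j+1} ρ_sc = 0 (odd monomials vanish by symmetry):
  i = 0 (even): a_0 · C_{0} = 4 · 1 = 4
  i = 1 (odd): ∫ x^1 ρ_sc = 0 (vanishes)
  i = 2 (even): a_2 · C_{1} = 3 · 1 = 3
  i = 3 (odd): ∫ x^3 ρ_sc = 0 (vanishes)
  i = 4 (even): a_4 · C_{2} = -3 · 2 = -6
  i = 5 (odd): ∫ x^5 ρ_sc = 0 (vanishes)

Summing the contributions: ∫_{−2}^{2} p(x) ρ_sc(x) dx = 4 + 3 + (-6) = 1.


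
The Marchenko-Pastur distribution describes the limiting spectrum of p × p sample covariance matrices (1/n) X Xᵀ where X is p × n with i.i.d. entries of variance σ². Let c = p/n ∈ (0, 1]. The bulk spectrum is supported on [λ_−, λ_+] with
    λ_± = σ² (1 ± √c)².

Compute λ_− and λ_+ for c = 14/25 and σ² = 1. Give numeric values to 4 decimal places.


c = 14/25 = 0.560000; √c = 0.748331.
λ_− = σ² (1 − √c)² = 1 · (1 − 0.748331)² = 1 · (0.251669)² = 0.063337.
λ_+ = σ² (1 + √c)² = 1 · (1 + 0.748331)² = 1 · (1.748331)² = 3.056663.

Rounded to 4 decimal places: λ_− ≈ 0.0633, λ_+ ≈ 3.0567.


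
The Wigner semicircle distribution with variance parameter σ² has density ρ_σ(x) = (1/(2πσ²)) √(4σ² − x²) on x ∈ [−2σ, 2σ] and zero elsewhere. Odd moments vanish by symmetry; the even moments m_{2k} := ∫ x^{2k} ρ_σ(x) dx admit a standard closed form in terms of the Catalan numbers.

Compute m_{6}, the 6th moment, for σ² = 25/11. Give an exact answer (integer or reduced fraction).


By the scaled semicircle moment identity, m_{2k} = σ^{2k} · C_k with k = 3.
C_3 = (1/(k+1)) · C(2k, k) = (1/4) · C(6, 3) = (1/4) · 20 = 5.
σ^{2k} = (σ²)^k = (25/11)^3 = 15625/1331.

Therefore m_{6} = σ^{6} · C_3 = (15625/1331) · 5 = 78125/1331.


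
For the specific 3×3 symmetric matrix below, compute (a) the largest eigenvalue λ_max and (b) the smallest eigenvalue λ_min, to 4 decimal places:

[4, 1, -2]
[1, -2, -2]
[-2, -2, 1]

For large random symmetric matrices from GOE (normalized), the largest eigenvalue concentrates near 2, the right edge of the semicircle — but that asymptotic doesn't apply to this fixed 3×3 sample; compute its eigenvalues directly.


Since M is real symmetric, all three eigenvalues are real; they are the roots of det(λI − M) = λ³ − (tr M) λ² + s λ − det M, where s is the sum of the principal 2×2 minors.
tr M = 4 + (-2) + 1 = 3.
s = (4·(-2) − 1²) + (4·1 − (-2)²) + ((-2)·1 − (-2)²) = -9 + 0 + (-6) = -15.
det M (expand along row 1) = 4·(-6) − 1·(-3) + (-2)·(-6) = -9.
Characteristic polynomial: λ³ − 3λ² − 15λ + 9 = 0.
Substitute λ = y + (tr M)/3 = y + 1.000000 to remove the quadratic term: y³ + p·y + q = 0 with p = s − (tr M)²/3 = -18.000000 and q = −2(tr M)³/27 + (tr M)·s/3 − det M = -8.000000.
Three real roots ⇒ use the trigonometric (Viète) form: r = 2√(−p/3) = 4.898979, φ = arccos(3q/(p·r)) = arccos(0.272166) = 1.295154 rad.
y_k = r·cos(φ/3 − 2πk/3) for k = 0, 1, 2 gives y = 4.449490, -0.449490, -4.000000.
λ_k = y_k + 1.000000 gives λ = 5.4495, 0.5505, -3.0000 (check: the sum is 3.0000 = tr M).

Hence λ_max = 5.4495 and λ_min = -3.0000.


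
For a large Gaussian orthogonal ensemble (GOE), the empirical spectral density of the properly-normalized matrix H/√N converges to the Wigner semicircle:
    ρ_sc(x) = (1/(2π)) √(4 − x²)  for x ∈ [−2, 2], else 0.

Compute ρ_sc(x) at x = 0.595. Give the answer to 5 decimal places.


ρ_sc(x) = (1/(2π)) √(4 − x²). With x = 0.595:
  4 − x² = 4 − (0.595)² = 4 − 0.354025 = 3.645975.
  √(4 − x²) = 1.909444.
  1/(2π) = 0.159155.
  ρ_sc(0.595) = 0.159155 · 1.909444 = 0.303897.

Rounded to 5 decimal places: ρ_sc(0.595) ≈ 0.30390.


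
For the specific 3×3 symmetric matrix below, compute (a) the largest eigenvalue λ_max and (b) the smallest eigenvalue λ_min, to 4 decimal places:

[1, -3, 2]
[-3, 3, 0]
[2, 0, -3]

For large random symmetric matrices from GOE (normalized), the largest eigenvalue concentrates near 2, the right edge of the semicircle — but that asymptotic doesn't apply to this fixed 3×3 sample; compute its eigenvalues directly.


Since M is real symmetric, all three eigenvalues are real; they are the roots of det(λI − M) = λ³ − (tr M) λ² + s λ − det M, where s is the sum of the principal 2×2 minors.
tr M = 1 + 3 + (-3) = 1.
s = (1·3 − (-3)²) + (1·(-3) − 2²) + (3·(-3) − 0²) = -6 + (-7) + (-9) = -22.
det M (expand along row 1) = 1·(-9) − (-3)·9 + 2·(-6) = 6.
Characteristic polynomial: λ³ − λ² − 22λ − 6 = 0.
Substitute λ = y + (tr M)/3 = y + 0.333333 to remove the quadratic term: y³ + p·y + q = 0 with p = s − (tr M)²/3 = -22.333333 and q = −2(tr M)³/27 + (tr M)·s/3 − det M = -13.407407.
Three real roots ⇒ use the trigonometric (Viète) form: r = 2√(−p/3) = 5.456902, φ = arccos(3q/(p·r)) = arccos(0.330040) = 1.234451 rad.
y_k = r·cos(φ/3 − 2πk/3) for k = 0, 1, 2 gives y = 5.001406, -0.610521, -4.390885.
λ_k = y_k + 0.333333 gives λ = 5.3347, -0.2772, -4.0576 (check: the sum is 1.0000 = tr M).

Hence λ_max = 5.3347 and λ_min = -4.0576.
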